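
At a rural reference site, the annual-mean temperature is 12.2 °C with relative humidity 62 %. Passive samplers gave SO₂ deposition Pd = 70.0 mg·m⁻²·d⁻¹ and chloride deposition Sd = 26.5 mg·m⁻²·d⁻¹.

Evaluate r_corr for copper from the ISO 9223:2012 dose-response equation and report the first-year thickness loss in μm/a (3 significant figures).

r_corr = 0.941 μm/a

copper: temperature factor f = -0.080·(2.2) = -0.1760
  Pd branch = 0.0053·Pd^0.26·e^(0.059·RH+f) = 0.5203 μm/a
  Sd branch = 0.01025·Sd^0.27·e^(0.036·RH+0.049·T) = 0.4207 μm/a
  sum: 0.5203 + 0.4207 → r_corr = 0.9409 μm/a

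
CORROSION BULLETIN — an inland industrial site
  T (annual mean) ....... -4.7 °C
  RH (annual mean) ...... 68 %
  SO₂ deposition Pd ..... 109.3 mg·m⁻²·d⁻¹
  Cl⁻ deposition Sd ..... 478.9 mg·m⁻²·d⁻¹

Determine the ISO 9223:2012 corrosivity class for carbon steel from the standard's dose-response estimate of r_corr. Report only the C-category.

C3

carbon steel: T≤10 °C ⇒ hinge +0.150·(-4.7−10) = -2.2050
  sulphur-dioxide contribution → 8.731 μm/a
  chloride contribution → 36.58 μm/a
  ⇒ r_corr(carbon steel) = 45.31 μm/a
Category bounds: 25…50 μm/a bracket r_corr ⇒ C3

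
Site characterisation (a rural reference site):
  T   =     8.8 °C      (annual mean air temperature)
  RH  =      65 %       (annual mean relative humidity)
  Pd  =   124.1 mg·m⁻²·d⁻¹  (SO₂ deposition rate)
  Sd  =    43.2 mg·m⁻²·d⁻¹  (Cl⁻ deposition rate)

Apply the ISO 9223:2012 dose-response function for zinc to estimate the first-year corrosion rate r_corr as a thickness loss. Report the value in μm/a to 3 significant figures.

zinc: f(T) = +0.038·(T−10) [T≤10 °C] = -0.0456
  SO₂ term: 0.0129·124.1^0.44·exp(0.046·65-0.0456) = 2.044
  Sd branch = 0.0175·Sd^0.57·e^(0.008·RH+0.085·T) = 0.532 μm/a
  sum: 2.044 + 0.532 → r_corr = 2.577 μm/a

r_corr = 2.58 μm/a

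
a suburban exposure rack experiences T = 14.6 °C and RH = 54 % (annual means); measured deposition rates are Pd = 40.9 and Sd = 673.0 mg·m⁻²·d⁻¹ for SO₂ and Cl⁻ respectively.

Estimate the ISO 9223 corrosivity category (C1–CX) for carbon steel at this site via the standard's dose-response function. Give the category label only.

C5

carbon steel: T>10 °C ⇒ hinge -0.054·(14.6−10) = -0.2484
  Pd branch = 1.77·Pd^0.52·e^(0.02·RH+f) = 28 μm/a
  Sd branch = 0.102·Sd^0.62·e^(0.033·RH+0.04·T) = 61.59 μm/a
  r_corr = 28 + 61.59 = 89.59 μm/a
89.6 μm/a falls in (80, 200] for carbon steel → category C5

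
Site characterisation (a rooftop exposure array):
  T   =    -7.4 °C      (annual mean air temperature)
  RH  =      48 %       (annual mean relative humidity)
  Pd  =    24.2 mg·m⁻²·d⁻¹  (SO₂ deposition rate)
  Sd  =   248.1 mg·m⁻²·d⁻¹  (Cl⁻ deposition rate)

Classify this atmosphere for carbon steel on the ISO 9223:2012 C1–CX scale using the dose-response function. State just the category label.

C2

carbon steel: temperature factor f = +0.150·(-17.4) = -2.6100
  Pd branch = 1.77·Pd^0.52·e^(0.02·RH+f) = 1.782 μm/a
  Cl⁻ term: 0.102·248.1^0.62·exp(0.033·48+0.04·-7.4) = 11.29
  r_corr = 1.782 + 11.29 = 13.07 μm/a
ISO 9223 Table 2 (carbon steel): 1.3 < 13.1 ≤ 25 μm/a ⇒ C2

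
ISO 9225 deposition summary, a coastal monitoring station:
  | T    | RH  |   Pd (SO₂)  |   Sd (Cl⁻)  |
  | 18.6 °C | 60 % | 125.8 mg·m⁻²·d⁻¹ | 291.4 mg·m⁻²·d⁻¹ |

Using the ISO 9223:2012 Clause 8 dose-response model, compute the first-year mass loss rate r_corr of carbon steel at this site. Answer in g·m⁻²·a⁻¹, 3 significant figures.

r_corr = 770 g·m⁻²·a⁻¹

carbon steel: temperature factor f = -0.054·(8.6) = -0.4644
  SO₂ term: 1.77·125.8^0.52·exp(0.02·60-0.4644) = 45.63
  Cl⁻ term: 0.102·291.4^0.62·exp(0.033·60+0.04·18.6) = 52.43
  r_corr = 45.63 + 52.43 = 98.07 μm/a
Convert to mass loss: 98.07 μm/a × 7.85 g/cm³ = 769.8 g·m⁻²·a⁻¹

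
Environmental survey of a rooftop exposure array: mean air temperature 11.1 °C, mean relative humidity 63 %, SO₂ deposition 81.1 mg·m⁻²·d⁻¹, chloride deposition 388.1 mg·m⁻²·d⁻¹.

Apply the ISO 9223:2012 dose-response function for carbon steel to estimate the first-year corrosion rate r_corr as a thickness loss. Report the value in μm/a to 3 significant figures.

carbon steel: temperature factor f = -0.054·(1.1) = -0.0594
  sulphur-dioxide contribution → 57.82 μm/a
  chloride contribution → 51.22 μm/a
  total first-year rate 109 μm/a

r_corr = 109 μm/a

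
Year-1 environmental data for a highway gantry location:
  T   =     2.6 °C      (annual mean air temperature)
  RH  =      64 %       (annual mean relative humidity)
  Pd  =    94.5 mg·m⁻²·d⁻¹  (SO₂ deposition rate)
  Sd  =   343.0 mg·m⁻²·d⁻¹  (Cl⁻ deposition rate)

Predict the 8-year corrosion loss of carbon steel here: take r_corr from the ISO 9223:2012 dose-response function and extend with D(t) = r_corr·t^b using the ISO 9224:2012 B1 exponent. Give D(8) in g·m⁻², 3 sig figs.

carbon steel: T≤10 °C ⇒ hinge +0.150·(2.6−10) = -1.1100
  SO₂ term: 1.77·94.5^0.52·exp(0.02·64-1.1100) = 22.34
  Cl⁻ term: 0.102·343.0^0.62·exp(0.033·64+0.04·2.6) = 34.9
  r_corr = 22.34 + 34.9 = 57.24 μm/a
Long-term exponent b (ISO 9224 Table 2, B1) = 0.523
  D(8) = 57.24 × 8^0.523 = 57.24 × 2.967 = 169.8 μm
  Mass loss = 169.8 μm × 7.85 g/cm³ = 1333 g·m⁻²

D(8) = 1.33e+03 g·m⁻²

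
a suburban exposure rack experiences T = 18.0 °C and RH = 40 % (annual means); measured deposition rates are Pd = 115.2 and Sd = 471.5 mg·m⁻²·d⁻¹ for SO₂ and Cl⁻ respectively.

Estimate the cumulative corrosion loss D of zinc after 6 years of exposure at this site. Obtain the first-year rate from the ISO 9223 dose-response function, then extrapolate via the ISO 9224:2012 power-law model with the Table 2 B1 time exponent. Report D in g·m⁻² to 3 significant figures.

zinc: f(T) = -0.071·(T−10) [T>10 °C] = -0.5680
  SO₂ term: 0.0129·115.2^0.44·exp(0.046·40-0.5680) = 0.3716
  Cl⁻ term: 0.0175·471.5^0.57·exp(0.008·40+0.085·18.0) = 3.718
  sum: 0.3716 + 3.718 → r_corr = 4.09 μm/a
Power-law: D(6) = r_corr · 6^0.813
  D(6) = 4.09 × 6^0.813 = 4.09 × 4.292 = 17.55 μm
  Mass loss = 17.55 μm × 7.14 g/cm³ = 125.3 g·m⁻²

D(6) = 125 g·m⁻²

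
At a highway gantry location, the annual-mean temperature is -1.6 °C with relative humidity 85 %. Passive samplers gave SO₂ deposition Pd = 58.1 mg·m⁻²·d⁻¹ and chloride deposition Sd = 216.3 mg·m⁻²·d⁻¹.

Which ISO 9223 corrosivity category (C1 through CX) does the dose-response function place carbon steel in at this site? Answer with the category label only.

C4

carbon steel: temperature factor f = +0.150·(-11.6) = -1.7400
  SO₂ term: 1.77·58.1^0.52·exp(0.02·85-1.7400) = 14.06
  Sd branch = 0.102·Sd^0.62·e^(0.033·RH+0.04·T) = 44.33 μm/a
  r_corr = 14.06 + 44.33 = 58.39 μm/a
58.4 μm/a falls in (50, 80] for carbon steel → category C4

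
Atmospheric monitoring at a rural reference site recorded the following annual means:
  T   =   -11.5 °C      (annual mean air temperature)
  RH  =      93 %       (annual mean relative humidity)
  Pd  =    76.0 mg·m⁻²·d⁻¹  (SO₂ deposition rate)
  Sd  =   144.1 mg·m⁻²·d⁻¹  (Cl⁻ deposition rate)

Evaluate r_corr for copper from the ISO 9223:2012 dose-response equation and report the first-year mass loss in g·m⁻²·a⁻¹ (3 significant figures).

copper: f(T) = +0.126·(T−10) [T≤10 °C] = -2.7090
  Pd branch = 0.0053·Pd^0.26·e^(0.059·RH+f) = 0.2629 μm/a
  Sd branch = 0.01025·Sd^0.27·e^(0.036·RH+0.049·T) = 0.6351 μm/a
  sum: 0.2629 + 0.6351 → r_corr = 0.898 μm/a
Convert to mass loss: 0.898 μm/a × 8.96 g/cm³ = 8.046 g·m⁻²·a⁻¹

r_corr = 8.05 g·m⁻²·a⁻¹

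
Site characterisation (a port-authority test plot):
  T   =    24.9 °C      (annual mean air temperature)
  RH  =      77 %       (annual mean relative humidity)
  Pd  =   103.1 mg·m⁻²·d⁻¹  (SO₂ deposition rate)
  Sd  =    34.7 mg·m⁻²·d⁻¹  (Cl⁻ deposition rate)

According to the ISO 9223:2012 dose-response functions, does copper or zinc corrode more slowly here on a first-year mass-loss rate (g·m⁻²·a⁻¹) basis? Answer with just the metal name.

copper

copper: T>10 °C ⇒ hinge -0.080·(24.9−10) = -1.1920
  sulphur-dioxide contribution → 0.5047 μm/a
  chloride contribution → 1.447 μm/a
  ⇒ r_corr(copper) = 1.951 μm/a
  mass loss = 1.951 μm/a × 8.96 g/cm³ = 17.48 g·m⁻²·a⁻¹
zinc: f(T) = -0.071·(T−10) [T>10 °C] = -1.0579
  sulphur-dioxide contribution → 1.189 μm/a
  chloride contribution → 2.031 μm/a
  ⇒ r_corr(zinc) = 3.22 μm/a
  mass loss = 3.22 μm/a × 7.14 g/cm³ = 22.99 g·m⁻²·a⁻¹
Ordering by g·m⁻²·a⁻¹: zinc (23) > copper (17.5)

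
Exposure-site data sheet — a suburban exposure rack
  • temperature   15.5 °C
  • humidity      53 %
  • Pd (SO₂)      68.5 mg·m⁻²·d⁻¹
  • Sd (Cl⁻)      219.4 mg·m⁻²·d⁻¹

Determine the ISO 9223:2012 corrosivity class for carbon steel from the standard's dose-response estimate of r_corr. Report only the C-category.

C4

carbon steel: temperature factor f = -0.054·(5.5) = -0.2970
  sulphur-dioxide contribution → 34.19 μm/a
  chloride contribution → 30.83 μm/a
  ⇒ r_corr(carbon steel) = 65.02 μm/a
65 μm/a falls in (50, 80] for carbon steel → category C4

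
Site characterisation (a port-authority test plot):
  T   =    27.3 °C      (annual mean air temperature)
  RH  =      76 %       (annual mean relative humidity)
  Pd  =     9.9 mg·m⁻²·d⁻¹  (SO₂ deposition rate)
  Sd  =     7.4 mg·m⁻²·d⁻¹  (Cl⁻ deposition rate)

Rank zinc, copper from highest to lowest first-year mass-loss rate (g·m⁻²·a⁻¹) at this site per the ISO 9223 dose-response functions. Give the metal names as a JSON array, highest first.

zinc: temperature factor f = -0.071·(17.3) = -1.2283
  SO₂ term: 0.0129·9.9^0.44·exp(0.046·76-1.2283) = 0.3416
  Sd branch = 0.0175·Sd^0.57·e^(0.008·RH+0.085·T) = 1.024 μm/a
  sum: 0.3416 + 1.024 → r_corr = 1.366 μm/a
  mass loss = 1.366 μm/a × 7.14 g/cm³ = 9.751 g·m⁻²·a⁻¹
copper: f(T) = -0.080·(T−10) [T>10 °C] = -1.3840
  SO₂ term: 0.0053·9.9^0.26·exp(0.059·76-1.3840) = 0.2135
  Cl⁻ term: 0.01025·7.4^0.27·exp(0.036·76+0.049·27.3) = 1.034
  sum: 0.2135 + 1.034 → r_corr = 1.248 μm/a
  mass loss = 1.248 μm/a × 8.96 g/cm³ = 11.18 g·m⁻²·a⁻¹
Ordering by g·m⁻²·a⁻¹: copper (11.2) > zinc (9.75)

["copper", "zinc"]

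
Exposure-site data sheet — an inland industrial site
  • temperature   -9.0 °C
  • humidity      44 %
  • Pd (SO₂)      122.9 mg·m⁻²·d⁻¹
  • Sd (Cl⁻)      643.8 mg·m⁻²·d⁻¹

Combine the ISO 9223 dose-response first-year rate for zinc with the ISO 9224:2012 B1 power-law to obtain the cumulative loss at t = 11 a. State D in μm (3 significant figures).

D(11) = 6.01 μm

zinc: temperature factor f = +0.038·(-19.0) = -0.7220
  Pd branch = 0.0129·Pd^0.44·e^(0.046·RH+f) = 0.394 μm/a
  Sd branch = 0.0175·Sd^0.57·e^(0.008·RH+0.085·T) = 0.462 μm/a
  r_corr = 0.394 + 0.462 = 0.856 μm/a
Long-term exponent b (ISO 9224 Table 2, B1) = 0.813
  D(11) = 0.856 × 11^0.813 = 0.856 × 7.025 = 6.013 μm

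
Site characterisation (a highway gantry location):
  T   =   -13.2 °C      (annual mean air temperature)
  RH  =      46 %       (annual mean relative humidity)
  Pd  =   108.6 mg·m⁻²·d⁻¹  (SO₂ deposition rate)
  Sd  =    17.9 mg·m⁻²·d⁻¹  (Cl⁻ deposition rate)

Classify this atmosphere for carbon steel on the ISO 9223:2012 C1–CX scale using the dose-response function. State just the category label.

C2

carbon steel: temperature factor f = +0.150·(-23.2) = -3.4800
  SO₂ term: 1.77·108.6^0.52·exp(0.02·46-3.4800) = 1.566
  Sd branch = 0.102·Sd^0.62·e^(0.033·RH+0.04·T) = 1.642 μm/a
  r_corr = 1.566 + 1.642 = 3.208 μm/a
Category bounds: 1.3…25 μm/a bracket r_corr ⇒ C2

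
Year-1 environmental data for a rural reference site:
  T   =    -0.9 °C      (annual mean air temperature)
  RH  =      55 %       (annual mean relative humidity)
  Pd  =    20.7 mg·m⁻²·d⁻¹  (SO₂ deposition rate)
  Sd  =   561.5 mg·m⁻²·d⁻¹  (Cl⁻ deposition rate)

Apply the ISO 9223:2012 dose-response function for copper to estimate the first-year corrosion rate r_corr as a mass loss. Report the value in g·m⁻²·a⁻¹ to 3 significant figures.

copper: T≤10 °C ⇒ hinge +0.126·(-0.9−10) = -1.3734
  sulphur-dioxide contribution → 0.07573 μm/a
  chloride contribution → 0.3925 μm/a
  ⇒ r_corr(copper) = 0.4682 μm/a
Convert to mass loss: 0.4682 μm/a × 8.96 g/cm³ = 4.195 g·m⁻²·a⁻¹

r_corr = 4.19 g·m⁻²·a⁻¹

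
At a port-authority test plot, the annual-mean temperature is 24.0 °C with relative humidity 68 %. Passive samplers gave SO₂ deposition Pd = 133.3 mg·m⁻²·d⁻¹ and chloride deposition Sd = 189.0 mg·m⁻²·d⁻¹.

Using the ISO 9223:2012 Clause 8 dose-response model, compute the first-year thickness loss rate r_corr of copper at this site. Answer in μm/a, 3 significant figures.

copper: f(T) = -0.080·(T−10) [T>10 °C] = -1.1200
  sulphur-dioxide contribution → 0.341 μm/a
  chloride contribution → 1.582 μm/a
  ⇒ r_corr(copper) = 1.923 μm/a

r_corr = 1.92 μm/a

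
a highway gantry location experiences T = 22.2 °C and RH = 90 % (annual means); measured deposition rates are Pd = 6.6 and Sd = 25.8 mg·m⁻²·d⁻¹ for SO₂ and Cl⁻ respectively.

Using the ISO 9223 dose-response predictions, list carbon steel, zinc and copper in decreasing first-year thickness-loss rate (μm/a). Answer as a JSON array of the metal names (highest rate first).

["carbon steel", "copper", "zinc"]

carbon steel: T>10 °C ⇒ hinge -0.054·(22.2−10) = -0.6588
  SO₂ term: 1.77·6.6^0.52·exp(0.02·90-0.6588) = 14.78
  Sd branch = 0.102·Sd^0.62·e^(0.033·RH+0.04·T) = 36.25 μm/a
  sum: 14.78 + 36.25 → r_corr = 51.03 μm/a
zinc: T>10 °C ⇒ hinge -0.071·(22.2−10) = -0.8662
  Pd branch = 0.0129·Pd^0.44·e^(0.046·RH+f) = 0.7816 μm/a
  Cl⁻ term: 0.0175·25.8^0.57·exp(0.008·90+0.085·22.2) = 1.513
  sum: 0.7816 + 1.513 → r_corr = 2.295 μm/a
copper: f(T) = -0.080·(T−10) [T>10 °C] = -0.9760
  Pd branch = 0.0053·Pd^0.26·e^(0.059·RH+f) = 0.6601 μm/a
  Cl⁻ term: 0.01025·25.8^0.27·exp(0.036·90+0.049·22.2) = 1.868
  sum: 0.6601 + 1.868 → r_corr = 2.528 μm/a
Ordering by μm/a: carbon steel (51) > copper (2.53) > zinc (2.29)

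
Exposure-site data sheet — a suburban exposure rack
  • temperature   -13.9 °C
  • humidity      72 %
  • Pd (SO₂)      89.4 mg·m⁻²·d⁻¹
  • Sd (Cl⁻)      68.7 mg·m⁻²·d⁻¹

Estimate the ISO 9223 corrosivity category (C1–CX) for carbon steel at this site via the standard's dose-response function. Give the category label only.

carbon steel: temperature factor f = +0.150·(-23.9) = -3.5850
  sulphur-dioxide contribution → 2.143 μm/a
  chloride contribution → 8.668 μm/a
  ⇒ r_corr(carbon steel) = 10.81 μm/a
ISO 9223 Table 2 (carbon steel): 1.3 < 10.8 ≤ 25 μm/a ⇒ C2

C2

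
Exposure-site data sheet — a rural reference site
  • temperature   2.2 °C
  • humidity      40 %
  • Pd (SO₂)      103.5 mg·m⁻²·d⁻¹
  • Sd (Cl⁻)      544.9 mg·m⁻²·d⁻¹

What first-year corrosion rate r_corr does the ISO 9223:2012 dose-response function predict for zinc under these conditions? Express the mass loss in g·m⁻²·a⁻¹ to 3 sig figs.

zinc: T≤10 °C ⇒ hinge +0.038·(2.2−10) = -0.2964
  SO₂ term: 0.0129·103.5^0.44·exp(0.046·40-0.2964) = 0.4651
  Cl⁻ term: 0.0175·544.9^0.57·exp(0.008·40+0.085·2.2) = 1.054
  r_corr = 0.4651 + 1.054 = 1.519 μm/a
Convert to mass loss: 1.519 μm/a × 7.14 g/cm³ = 10.85 g·m⁻²·a⁻¹

r_corr = 10.8 g·m⁻²·a⁻¹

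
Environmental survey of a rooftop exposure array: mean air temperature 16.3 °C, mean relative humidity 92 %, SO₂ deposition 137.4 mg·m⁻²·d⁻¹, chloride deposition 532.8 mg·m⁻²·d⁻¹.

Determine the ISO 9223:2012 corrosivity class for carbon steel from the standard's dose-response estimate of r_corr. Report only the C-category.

CX

carbon steel: temperature factor f = -0.054·(6.3) = -0.3402
  Pd branch = 1.77·Pd^0.52·e^(0.02·RH+f) = 102.6 μm/a
  Cl⁻ term: 0.102·532.8^0.62·exp(0.033·92+0.04·16.3) = 199.9
  sum: 102.6 + 199.9 → r_corr = 302.5 μm/a
302 μm/a falls in (200, 700] for carbon steel → category CX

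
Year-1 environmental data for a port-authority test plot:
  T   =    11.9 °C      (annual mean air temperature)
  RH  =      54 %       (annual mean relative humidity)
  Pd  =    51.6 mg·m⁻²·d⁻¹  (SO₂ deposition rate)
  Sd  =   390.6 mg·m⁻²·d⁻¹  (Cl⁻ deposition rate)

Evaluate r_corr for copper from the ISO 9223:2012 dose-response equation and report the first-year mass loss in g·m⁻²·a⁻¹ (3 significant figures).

copper: temperature factor f = -0.080·(1.9) = -0.1520
  SO₂ term: 0.0053·51.6^0.26·exp(0.059·54-0.1520) = 0.3071
  Sd branch = 0.01025·Sd^0.27·e^(0.036·RH+0.049·T) = 0.6427 μm/a
  sum: 0.3071 + 0.6427 → r_corr = 0.9497 μm/a
Convert to mass loss: 0.9497 μm/a × 8.96 g/cm³ = 8.51 g·m⁻²·a⁻¹

r_corr = 8.51 g·m⁻²·a⁻¹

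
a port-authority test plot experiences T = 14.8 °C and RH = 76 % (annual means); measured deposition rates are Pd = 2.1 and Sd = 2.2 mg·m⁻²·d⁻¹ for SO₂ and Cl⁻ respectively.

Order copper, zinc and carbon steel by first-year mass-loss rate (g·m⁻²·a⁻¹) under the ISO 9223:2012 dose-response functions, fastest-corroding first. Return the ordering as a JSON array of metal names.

copper: f(T) = -0.080·(T−10) [T>10 °C] = -0.3840
  Pd branch = 0.0053·Pd^0.26·e^(0.059·RH+f) = 0.3878 μm/a
  Cl⁻ term: 0.01025·2.2^0.27·exp(0.036·76+0.049·14.8) = 0.404
  sum: 0.3878 + 0.404 → r_corr = 0.7918 μm/a
  mass loss = 0.7918 μm/a × 8.96 g/cm³ = 7.095 g·m⁻²·a⁻¹
zinc: temperature factor f = -0.071·(4.8) = -0.3408
  SO₂ term: 0.0129·2.1^0.44·exp(0.046·76-0.3408) = 0.4194
  Cl⁻ term: 0.0175·2.2^0.57·exp(0.008·76+0.085·14.8) = 0.1773
  sum: 0.4194 + 0.1773 → r_corr = 0.5967 μm/a
  mass loss = 0.5967 μm/a × 7.14 g/cm³ = 4.26 g·m⁻²·a⁻¹
carbon steel: temperature factor f = -0.054·(4.8) = -0.2592
  Pd branch = 1.77·Pd^0.52·e^(0.02·RH+f) = 9.185 μm/a
  Cl⁻ term: 0.102·2.2^0.62·exp(0.033·76+0.04·14.8) = 3.692
  r_corr = 9.185 + 3.692 = 12.88 μm/a
  mass loss = 12.88 μm/a × 7.85 g/cm³ = 101.1 g·m⁻²·a⁻¹
Ordering by g·m⁻²·a⁻¹: carbon steel (101) > copper (7.09) > zinc (4.26)

["carbon steel", "copper", "zinc"]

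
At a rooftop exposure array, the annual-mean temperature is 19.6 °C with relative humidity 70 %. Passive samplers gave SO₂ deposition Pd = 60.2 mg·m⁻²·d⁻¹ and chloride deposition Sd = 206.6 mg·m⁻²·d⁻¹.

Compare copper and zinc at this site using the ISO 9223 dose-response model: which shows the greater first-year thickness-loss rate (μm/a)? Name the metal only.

zinc

copper: T>10 °C ⇒ hinge -0.080·(19.6−10) = -0.7680
  SO₂ term: 0.0053·60.2^0.26·exp(0.059·70-0.7680) = 0.4437
  Cl⁻ term: 0.01025·206.6^0.27·exp(0.036·70+0.049·19.6) = 1.404
  sum: 0.4437 + 1.404 → r_corr = 1.848 μm/a
zinc: temperature factor f = -0.071·(9.6) = -0.6816
  Pd branch = 0.0129·Pd^0.44·e^(0.046·RH+f) = 0.9909 μm/a
  Sd branch = 0.0175·Sd^0.57·e^(0.008·RH+0.085·T) = 3.384 μm/a
  sum: 0.9909 + 3.384 → r_corr = 4.375 μm/a
Ordering by μm/a: zinc (4.37) > copper (1.85)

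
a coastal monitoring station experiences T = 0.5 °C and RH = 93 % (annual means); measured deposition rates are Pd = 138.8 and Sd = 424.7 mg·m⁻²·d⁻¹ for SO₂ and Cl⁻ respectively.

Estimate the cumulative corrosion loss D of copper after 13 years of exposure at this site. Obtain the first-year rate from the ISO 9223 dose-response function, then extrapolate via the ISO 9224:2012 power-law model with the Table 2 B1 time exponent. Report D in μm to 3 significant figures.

copper: T≤10 °C ⇒ hinge +0.126·(0.5−10) = -1.1970
  Pd branch = 0.0053·Pd^0.26·e^(0.059·RH+f) = 1.395 μm/a
  Sd branch = 0.01025·Sd^0.27·e^(0.036·RH+0.049·T) = 1.531 μm/a
  r_corr = 1.395 + 1.531 = 2.925 μm/a
Power-law: D(13) = r_corr · 13^0.667
  D(13) = 2.925 × 13^0.667 = 2.925 × 5.534 = 16.19 μm

D(13) = 16.2 μm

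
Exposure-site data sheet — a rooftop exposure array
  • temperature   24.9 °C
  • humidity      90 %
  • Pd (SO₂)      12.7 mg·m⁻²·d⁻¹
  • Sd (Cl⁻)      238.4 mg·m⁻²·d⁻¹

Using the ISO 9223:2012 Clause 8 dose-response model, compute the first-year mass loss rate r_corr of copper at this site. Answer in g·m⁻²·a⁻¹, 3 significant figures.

r_corr = 40.5 g·m⁻²·a⁻¹

copper: f(T) = -0.080·(T−10) [T>10 °C] = -1.1920
  sulphur-dioxide contribution → 0.6305 μm/a
  chloride contribution → 3.887 μm/a
  ⇒ r_corr(copper) = 4.517 μm/a
Convert to mass loss: 4.517 μm/a × 8.96 g/cm³ = 40.48 g·m⁻²·a⁻¹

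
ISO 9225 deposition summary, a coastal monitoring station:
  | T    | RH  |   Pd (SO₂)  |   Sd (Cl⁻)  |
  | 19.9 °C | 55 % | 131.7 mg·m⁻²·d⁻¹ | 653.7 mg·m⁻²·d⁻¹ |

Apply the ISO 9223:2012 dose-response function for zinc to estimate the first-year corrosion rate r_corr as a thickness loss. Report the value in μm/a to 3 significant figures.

zinc: T>10 °C ⇒ hinge -0.071·(19.9−10) = -0.7029
  SO₂ term: 0.0129·131.7^0.44·exp(0.046·55-0.7029) = 0.6866
  Cl⁻ term: 0.0175·653.7^0.57·exp(0.008·55+0.085·19.9) = 5.936
  sum: 0.6866 + 5.936 → r_corr = 6.623 μm/a

r_corr = 6.62 μm/a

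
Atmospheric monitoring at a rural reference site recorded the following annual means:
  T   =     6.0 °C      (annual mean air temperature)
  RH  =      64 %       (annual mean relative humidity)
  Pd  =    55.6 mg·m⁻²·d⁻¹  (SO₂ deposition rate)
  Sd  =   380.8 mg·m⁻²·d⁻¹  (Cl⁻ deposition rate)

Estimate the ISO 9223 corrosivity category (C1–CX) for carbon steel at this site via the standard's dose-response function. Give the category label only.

C4

carbon steel: T≤10 °C ⇒ hinge +0.150·(6.0−10) = -0.6000
  SO₂ term: 1.77·55.6^0.52·exp(0.02·64-0.6000) = 28.23
  Cl⁻ term: 0.102·380.8^0.62·exp(0.033·64+0.04·6.0) = 42.67
  r_corr = 28.23 + 42.67 = 70.9 μm/a
ISO 9223 Table 2 (carbon steel): 50 < 70.9 ≤ 80 μm/a ⇒ C4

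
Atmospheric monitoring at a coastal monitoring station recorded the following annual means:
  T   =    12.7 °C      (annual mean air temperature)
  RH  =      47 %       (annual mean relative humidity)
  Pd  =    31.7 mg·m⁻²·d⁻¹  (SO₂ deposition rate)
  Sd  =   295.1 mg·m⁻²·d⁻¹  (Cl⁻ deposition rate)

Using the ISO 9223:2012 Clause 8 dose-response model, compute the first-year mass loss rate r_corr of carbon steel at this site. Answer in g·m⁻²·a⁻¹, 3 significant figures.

carbon steel: T>10 °C ⇒ hinge -0.054·(12.7−10) = -0.1458
  sulphur-dioxide contribution → 23.63 μm/a
  chloride contribution → 27.18 μm/a
  total first-year rate 50.81 μm/a
Convert to mass loss: 50.81 μm/a × 7.85 g/cm³ = 398.8 g·m⁻²·a⁻¹

r_corr = 399 g·m⁻²·a⁻¹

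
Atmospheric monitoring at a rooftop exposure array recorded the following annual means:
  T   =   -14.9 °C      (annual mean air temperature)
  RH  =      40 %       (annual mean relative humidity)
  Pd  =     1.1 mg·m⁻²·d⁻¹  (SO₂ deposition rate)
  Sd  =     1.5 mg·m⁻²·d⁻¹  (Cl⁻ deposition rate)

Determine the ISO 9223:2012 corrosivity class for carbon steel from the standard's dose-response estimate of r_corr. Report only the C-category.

carbon steel: f(T) = +0.150·(T−10) [T≤10 °C] = -3.7350
  Pd branch = 1.77·Pd^0.52·e^(0.02·RH+f) = 0.09882 μm/a
  Sd branch = 0.102·Sd^0.62·e^(0.033·RH+0.04·T) = 0.2705 μm/a
  r_corr = 0.09882 + 0.2705 = 0.3693 μm/a
Category bounds: 0…1.3 μm/a bracket r_corr ⇒ C1

C1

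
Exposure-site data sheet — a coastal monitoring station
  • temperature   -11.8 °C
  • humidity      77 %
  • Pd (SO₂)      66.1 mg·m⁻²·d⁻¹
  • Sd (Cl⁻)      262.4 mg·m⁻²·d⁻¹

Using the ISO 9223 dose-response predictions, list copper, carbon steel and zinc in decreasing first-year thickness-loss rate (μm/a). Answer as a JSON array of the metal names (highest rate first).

copper: temperature factor f = +0.126·(-21.8) = -2.7468
  sulphur-dioxide contribution → 0.09497 μm/a
  chloride contribution → 0.4136 μm/a
  total first-year rate 0.5086 μm/a
carbon steel: T≤10 °C ⇒ hinge +0.150·(-11.8−10) = -3.2700
  sulphur-dioxide contribution → 2.774 μm/a
  chloride contribution → 25.52 μm/a
  total first-year rate 28.3 μm/a
zinc: T≤10 °C ⇒ hinge +0.038·(-11.8−10) = -0.8284
  sulphur-dioxide contribution → 1.23 μm/a
  chloride contribution → 0.2843 μm/a
  total first-year rate 1.515 μm/a
Ordering by μm/a: carbon steel (28.3) > zinc (1.51) > copper (0.509)

["carbon steel", "zinc", "copper"]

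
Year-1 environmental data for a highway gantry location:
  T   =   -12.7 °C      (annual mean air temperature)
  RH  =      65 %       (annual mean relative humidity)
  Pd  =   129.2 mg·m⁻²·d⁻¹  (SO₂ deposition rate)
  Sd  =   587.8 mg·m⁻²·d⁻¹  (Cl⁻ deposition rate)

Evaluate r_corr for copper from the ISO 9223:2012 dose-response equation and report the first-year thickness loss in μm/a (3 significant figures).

copper: temperature factor f = +0.126·(-22.7) = -2.8602
  SO₂ term: 0.0053·129.2^0.26·exp(0.059·65-2.8602) = 0.04972
  Cl⁻ term: 0.01025·587.8^0.27·exp(0.036·65+0.049·-12.7) = 0.3195
  sum: 0.04972 + 0.3195 → r_corr = 0.3692 μm/a

r_corr = 0.369 μm/a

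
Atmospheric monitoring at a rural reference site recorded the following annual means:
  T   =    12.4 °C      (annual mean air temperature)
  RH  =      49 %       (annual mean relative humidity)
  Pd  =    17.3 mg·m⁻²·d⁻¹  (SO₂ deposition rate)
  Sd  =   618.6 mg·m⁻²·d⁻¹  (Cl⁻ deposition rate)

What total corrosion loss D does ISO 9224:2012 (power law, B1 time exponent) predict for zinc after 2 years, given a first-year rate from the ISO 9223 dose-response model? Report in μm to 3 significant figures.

D(2) = 5.73 μm

zinc: T>10 °C ⇒ hinge -0.071·(12.4−10) = -0.1704
  sulphur-dioxide contribution → 0.3633 μm/a
  chloride contribution → 2.898 μm/a
  total first-year rate 3.261 μm/a
ISO 9224: D(t) = r_corr · t^b with b = 0.813 (zinc, B1)
  D(2) = 3.261 × 2^0.813 = 3.261 × 1.757 = 5.73 μm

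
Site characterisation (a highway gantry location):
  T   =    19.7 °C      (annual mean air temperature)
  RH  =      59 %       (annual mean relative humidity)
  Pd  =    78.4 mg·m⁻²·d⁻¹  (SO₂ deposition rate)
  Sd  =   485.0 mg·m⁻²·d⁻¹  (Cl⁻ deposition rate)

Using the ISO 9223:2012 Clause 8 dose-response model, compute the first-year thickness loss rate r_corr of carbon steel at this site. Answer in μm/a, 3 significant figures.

r_corr = 106 μm/a

carbon steel: f(T) = -0.054·(T−10) [T>10 °C] = -0.5238
  sulphur-dioxide contribution → 32.96 μm/a
  chloride contribution → 72.7 μm/a
  total first-year rate 105.7 μm/a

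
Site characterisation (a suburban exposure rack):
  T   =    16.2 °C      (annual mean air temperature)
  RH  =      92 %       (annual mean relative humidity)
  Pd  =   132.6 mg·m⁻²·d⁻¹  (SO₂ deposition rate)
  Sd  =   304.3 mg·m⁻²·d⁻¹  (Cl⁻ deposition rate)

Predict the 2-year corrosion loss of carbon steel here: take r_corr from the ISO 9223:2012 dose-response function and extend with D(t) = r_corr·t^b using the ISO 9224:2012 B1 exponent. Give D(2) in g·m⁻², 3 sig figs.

D(2) = 2.73e+03 g·m⁻²

carbon steel: temperature factor f = -0.054·(6.2) = -0.3348
  sulphur-dioxide contribution → 101.3 μm/a
  chloride contribution → 140.7 μm/a
  total first-year rate 241.9 μm/a
ISO 9224: D(t) = r_corr · t^b with b = 0.523 (carbon steel, B1)
  D(2) = 241.9 × 2^0.523 = 241.9 × 1.437 = 347.6 μm
  Mass loss = 347.6 μm × 7.85 g/cm³ = 2729 g·m⁻²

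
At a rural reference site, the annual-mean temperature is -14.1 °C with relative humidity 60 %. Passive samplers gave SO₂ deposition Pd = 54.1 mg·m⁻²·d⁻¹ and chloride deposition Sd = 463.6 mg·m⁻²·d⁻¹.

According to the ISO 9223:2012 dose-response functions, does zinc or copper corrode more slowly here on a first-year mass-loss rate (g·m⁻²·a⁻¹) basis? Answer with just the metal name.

zinc: f(T) = +0.038·(T−10) [T≤10 °C] = -0.9158
  Pd branch = 0.0129·Pd^0.44·e^(0.046·RH+f) = 0.4722 μm/a
  Sd branch = 0.0175·Sd^0.57·e^(0.008·RH+0.085·T) = 0.2823 μm/a
  sum: 0.4722 + 0.2823 → r_corr = 0.7545 μm/a
  mass loss = 0.7545 μm/a × 7.14 g/cm³ = 5.387 g·m⁻²·a⁻¹
copper: temperature factor f = +0.126·(-24.1) = -3.0366
  Pd branch = 0.0053·Pd^0.26·e^(0.059·RH+f) = 0.02475 μm/a
  Cl⁻ term: 0.01025·463.6^0.27·exp(0.036·60+0.049·-14.1) = 0.2337
  sum: 0.02475 + 0.2337 → r_corr = 0.2584 μm/a
  mass loss = 0.2584 μm/a × 8.96 g/cm³ = 2.315 g·m⁻²·a⁻¹
Ordering by g·m⁻²·a⁻¹: zinc (5.39) > copper (2.32)

copper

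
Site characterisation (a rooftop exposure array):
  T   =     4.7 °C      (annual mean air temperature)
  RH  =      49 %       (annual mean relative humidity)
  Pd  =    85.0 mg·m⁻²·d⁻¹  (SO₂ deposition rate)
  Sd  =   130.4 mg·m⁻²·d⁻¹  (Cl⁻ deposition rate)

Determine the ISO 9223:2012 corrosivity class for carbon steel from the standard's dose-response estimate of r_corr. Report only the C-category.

carbon steel: temperature factor f = +0.150·(-5.3) = -0.7950
  sulphur-dioxide contribution → 21.46 μm/a
  chloride contribution → 12.7 μm/a
  total first-year rate 34.16 μm/a
34.2 μm/a falls in (25, 50] for carbon steel → category C3

C3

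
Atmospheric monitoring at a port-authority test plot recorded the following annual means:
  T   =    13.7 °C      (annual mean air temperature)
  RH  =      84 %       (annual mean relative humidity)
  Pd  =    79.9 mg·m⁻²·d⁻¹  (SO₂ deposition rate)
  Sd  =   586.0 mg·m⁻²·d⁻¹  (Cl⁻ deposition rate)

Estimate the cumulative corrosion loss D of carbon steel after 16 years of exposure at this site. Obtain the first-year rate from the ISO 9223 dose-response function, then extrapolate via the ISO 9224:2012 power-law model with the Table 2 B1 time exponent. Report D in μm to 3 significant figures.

D(16) = 949 μm

carbon steel: temperature factor f = -0.054·(3.7) = -0.1998
  Pd branch = 1.77·Pd^0.52·e^(0.02·RH+f) = 75.88 μm/a
  Cl⁻ term: 0.102·586.0^0.62·exp(0.033·84+0.04·13.7) = 146.7
  r_corr = 75.88 + 146.7 = 222.6 μm/a
Long-term exponent b (ISO 9224 Table 2, B1) = 0.523
  D(16) = 222.6 × 16^0.523 = 222.6 × 4.263 = 949.1 μm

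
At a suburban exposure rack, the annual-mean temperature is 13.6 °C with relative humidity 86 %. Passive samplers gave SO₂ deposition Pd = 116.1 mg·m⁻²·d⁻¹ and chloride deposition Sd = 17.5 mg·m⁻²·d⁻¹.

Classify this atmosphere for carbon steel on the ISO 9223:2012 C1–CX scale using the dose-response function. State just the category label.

carbon steel: f(T) = -0.054·(T−10) [T>10 °C] = -0.1944
  Pd branch = 1.77·Pd^0.52·e^(0.02·RH+f) = 96.44 μm/a
  Sd branch = 0.102·Sd^0.62·e^(0.033·RH+0.04·T) = 17.7 μm/a
  r_corr = 96.44 + 17.7 = 114.1 μm/a
114 μm/a falls in (80, 200] for carbon steel → category C5

C5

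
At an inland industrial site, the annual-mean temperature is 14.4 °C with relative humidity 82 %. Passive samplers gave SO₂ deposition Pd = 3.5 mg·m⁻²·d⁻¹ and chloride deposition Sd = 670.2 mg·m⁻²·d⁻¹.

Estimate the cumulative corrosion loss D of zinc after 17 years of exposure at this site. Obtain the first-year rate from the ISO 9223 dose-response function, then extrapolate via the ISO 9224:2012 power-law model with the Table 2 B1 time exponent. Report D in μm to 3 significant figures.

zinc: temperature factor f = -0.071·(4.4) = -0.3124
  SO₂ term: 0.0129·3.5^0.44·exp(0.046·82-0.3124) = 0.712
  Sd branch = 0.0175·Sd^0.57·e^(0.008·RH+0.085·T) = 4.682 μm/a
  r_corr = 0.712 + 4.682 = 5.394 μm/a
ISO 9224: D(t) = r_corr · t^b with b = 0.813 (zinc, B1)
  D(17) = 5.394 × 17^0.813 = 5.394 × 10.01 = 53.99 μm

D(17) = 54.0 μm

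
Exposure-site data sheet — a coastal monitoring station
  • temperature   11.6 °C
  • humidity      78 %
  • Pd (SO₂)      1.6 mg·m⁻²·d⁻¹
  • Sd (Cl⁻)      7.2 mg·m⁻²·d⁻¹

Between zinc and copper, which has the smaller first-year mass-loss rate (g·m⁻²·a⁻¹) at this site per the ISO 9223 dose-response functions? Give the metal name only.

zinc

zinc: T>10 °C ⇒ hinge -0.071·(11.6−10) = -0.1136
  Pd branch = 0.0129·Pd^0.44·e^(0.046·RH+f) = 0.5121 μm/a
  Cl⁻ term: 0.0175·7.2^0.57·exp(0.008·78+0.085·11.6) = 0.2697
  sum: 0.5121 + 0.2697 → r_corr = 0.7818 μm/a
  mass loss = 0.7818 μm/a × 7.14 g/cm³ = 5.582 g·m⁻²·a⁻¹
copper: f(T) = -0.080·(T−10) [T>10 °C] = -0.1280
  SO₂ term: 0.0053·1.6^0.26·exp(0.059·78-0.1280) = 0.5253
  Cl⁻ term: 0.01025·7.2^0.27·exp(0.036·78+0.049·11.6) = 0.5112
  sum: 0.5253 + 0.5112 → r_corr = 1.036 μm/a
  mass loss = 1.036 μm/a × 8.96 g/cm³ = 9.286 g·m⁻²·a⁻¹
Ordering by g·m⁻²·a⁻¹: copper (9.29) > zinc (5.58)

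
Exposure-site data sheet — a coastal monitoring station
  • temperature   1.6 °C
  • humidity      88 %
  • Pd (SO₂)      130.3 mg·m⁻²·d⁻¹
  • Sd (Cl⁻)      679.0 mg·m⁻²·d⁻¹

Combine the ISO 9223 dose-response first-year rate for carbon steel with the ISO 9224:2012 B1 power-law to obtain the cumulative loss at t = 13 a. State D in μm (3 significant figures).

D(13) = 573 μm

carbon steel: T≤10 °C ⇒ hinge +0.150·(1.6−10) = -1.2600
  Pd branch = 1.77·Pd^0.52·e^(0.02·RH+f) = 36.72 μm/a
  Cl⁻ term: 0.102·679.0^0.62·exp(0.033·88+0.04·1.6) = 113.1
  sum: 36.72 + 113.1 → r_corr = 149.8 μm/a
Power-law: D(13) = r_corr · 13^0.523
  D(13) = 149.8 × 13^0.523 = 149.8 × 3.825 = 572.9 μm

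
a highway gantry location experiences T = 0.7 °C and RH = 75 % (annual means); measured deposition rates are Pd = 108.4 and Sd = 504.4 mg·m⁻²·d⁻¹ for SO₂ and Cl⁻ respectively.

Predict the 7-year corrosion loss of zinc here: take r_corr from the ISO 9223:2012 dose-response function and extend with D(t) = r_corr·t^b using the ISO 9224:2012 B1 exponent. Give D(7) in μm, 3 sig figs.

D(7) = 16.6 μm

zinc: T≤10 °C ⇒ hinge +0.038·(0.7−10) = -0.3534
  sulphur-dioxide contribution → 2.243 μm/a
  chloride contribution → 1.175 μm/a
  total first-year rate 3.418 μm/a
Long-term exponent b (ISO 9224 Table 2, B1) = 0.813
  D(7) = 3.418 × 7^0.813 = 3.418 × 4.865 = 16.63 μm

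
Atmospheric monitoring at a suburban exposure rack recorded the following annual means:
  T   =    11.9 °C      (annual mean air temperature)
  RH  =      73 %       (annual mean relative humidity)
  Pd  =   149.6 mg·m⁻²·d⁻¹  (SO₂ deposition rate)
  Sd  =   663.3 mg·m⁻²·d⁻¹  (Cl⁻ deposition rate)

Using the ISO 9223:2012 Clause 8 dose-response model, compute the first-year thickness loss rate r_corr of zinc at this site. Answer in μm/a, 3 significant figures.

zinc: T>10 °C ⇒ hinge -0.071·(11.9−10) = -0.1349
  Pd branch = 0.0129·Pd^0.44·e^(0.046·RH+f) = 2.933 μm/a
  Sd branch = 0.0175·Sd^0.57·e^(0.008·RH+0.085·T) = 3.502 μm/a
  r_corr = 2.933 + 3.502 = 6.435 μm/a

r_corr = 6.44 μm/a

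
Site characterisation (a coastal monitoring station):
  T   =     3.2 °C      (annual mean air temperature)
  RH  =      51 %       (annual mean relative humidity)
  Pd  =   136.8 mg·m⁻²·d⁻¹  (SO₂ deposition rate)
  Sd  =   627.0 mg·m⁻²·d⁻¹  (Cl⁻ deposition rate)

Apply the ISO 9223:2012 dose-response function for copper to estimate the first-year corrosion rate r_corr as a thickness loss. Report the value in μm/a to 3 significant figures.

r_corr = 0.592 μm/a

copper: f(T) = +0.126·(T−10) [T≤10 °C] = -0.8568
  Pd branch = 0.0053·Pd^0.26·e^(0.059·RH+f) = 0.1638 μm/a
  Sd branch = 0.01025·Sd^0.27·e^(0.036·RH+0.049·T) = 0.428 μm/a
  r_corr = 0.1638 + 0.428 = 0.5918 μm/a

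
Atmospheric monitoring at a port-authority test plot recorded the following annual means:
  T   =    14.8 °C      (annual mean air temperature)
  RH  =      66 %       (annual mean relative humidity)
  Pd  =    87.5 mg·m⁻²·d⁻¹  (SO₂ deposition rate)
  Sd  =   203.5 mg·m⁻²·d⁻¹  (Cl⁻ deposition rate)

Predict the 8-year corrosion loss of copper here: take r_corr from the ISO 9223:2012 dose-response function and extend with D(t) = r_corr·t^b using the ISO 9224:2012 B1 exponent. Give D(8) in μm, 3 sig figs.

D(8) = 6.10 μm

copper: f(T) = -0.080·(T−10) [T>10 °C] = -0.3840
  Pd branch = 0.0053·Pd^0.26·e^(0.059·RH+f) = 0.567 μm/a
  Sd branch = 0.01025·Sd^0.27·e^(0.036·RH+0.049·T) = 0.9569 μm/a
  sum: 0.567 + 0.9569 → r_corr = 1.524 μm/a
ISO 9224: D(t) = r_corr · t^b with b = 0.667 (copper, B1)
  D(8) = 1.524 × 8^0.667 = 1.524 × 4.003 = 6.1 μm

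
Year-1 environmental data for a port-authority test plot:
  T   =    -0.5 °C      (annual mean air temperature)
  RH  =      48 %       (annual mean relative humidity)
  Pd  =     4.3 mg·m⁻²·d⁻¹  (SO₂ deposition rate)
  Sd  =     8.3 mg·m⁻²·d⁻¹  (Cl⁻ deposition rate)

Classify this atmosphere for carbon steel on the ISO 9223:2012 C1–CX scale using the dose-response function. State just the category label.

C2

carbon steel: temperature factor f = +0.150·(-10.5) = -1.5750
  Pd branch = 1.77·Pd^0.52·e^(0.02·RH+f) = 2.043 μm/a
  Cl⁻ term: 0.102·8.3^0.62·exp(0.033·48+0.04·-0.5) = 1.81
  r_corr = 2.043 + 1.81 = 3.853 μm/a
Category bounds: 1.3…25 μm/a bracket r_corr ⇒ C2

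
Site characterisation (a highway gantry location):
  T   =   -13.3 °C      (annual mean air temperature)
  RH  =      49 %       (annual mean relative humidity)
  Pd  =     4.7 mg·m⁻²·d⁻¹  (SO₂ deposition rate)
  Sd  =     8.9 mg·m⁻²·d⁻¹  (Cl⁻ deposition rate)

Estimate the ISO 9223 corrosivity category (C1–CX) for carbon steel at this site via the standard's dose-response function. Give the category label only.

C2

carbon steel: f(T) = +0.150·(T−10) [T≤10 °C] = -3.4950
  sulphur-dioxide contribution → 0.32 μm/a
  chloride contribution → 1.171 μm/a
  ⇒ r_corr(carbon steel) = 1.491 μm/a
ISO 9223 Table 2 (carbon steel): 1.3 < 1.49 ≤ 25 μm/a ⇒ C2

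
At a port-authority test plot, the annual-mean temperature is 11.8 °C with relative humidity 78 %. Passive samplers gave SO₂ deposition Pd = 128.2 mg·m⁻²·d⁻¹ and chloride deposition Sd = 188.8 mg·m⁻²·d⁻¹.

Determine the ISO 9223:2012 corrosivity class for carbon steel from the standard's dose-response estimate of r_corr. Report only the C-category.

C5

carbon steel: f(T) = -0.054·(T−10) [T>10 °C] = -0.0972
  SO₂ term: 1.77·128.2^0.52·exp(0.02·78-0.0972) = 95.36
  Sd branch = 0.102·Sd^0.62·e^(0.033·RH+0.04·T) = 55.28 μm/a
  sum: 95.36 + 55.28 → r_corr = 150.6 μm/a
Category bounds: 80…200 μm/a bracket r_corr ⇒ C5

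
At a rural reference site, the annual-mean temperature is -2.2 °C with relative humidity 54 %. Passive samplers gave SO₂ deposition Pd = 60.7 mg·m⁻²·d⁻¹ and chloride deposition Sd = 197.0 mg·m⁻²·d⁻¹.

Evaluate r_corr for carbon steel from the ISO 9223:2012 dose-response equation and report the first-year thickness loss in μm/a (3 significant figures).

carbon steel: f(T) = +0.150·(T−10) [T≤10 °C] = -1.8300
  SO₂ term: 1.77·60.7^0.52·exp(0.02·54-1.8300) = 7.071
  Cl⁻ term: 0.102·197.0^0.62·exp(0.033·54+0.04·-2.2) = 14.68
  r_corr = 7.071 + 14.68 = 21.76 μm/a

r_corr = 21.8 μm/a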